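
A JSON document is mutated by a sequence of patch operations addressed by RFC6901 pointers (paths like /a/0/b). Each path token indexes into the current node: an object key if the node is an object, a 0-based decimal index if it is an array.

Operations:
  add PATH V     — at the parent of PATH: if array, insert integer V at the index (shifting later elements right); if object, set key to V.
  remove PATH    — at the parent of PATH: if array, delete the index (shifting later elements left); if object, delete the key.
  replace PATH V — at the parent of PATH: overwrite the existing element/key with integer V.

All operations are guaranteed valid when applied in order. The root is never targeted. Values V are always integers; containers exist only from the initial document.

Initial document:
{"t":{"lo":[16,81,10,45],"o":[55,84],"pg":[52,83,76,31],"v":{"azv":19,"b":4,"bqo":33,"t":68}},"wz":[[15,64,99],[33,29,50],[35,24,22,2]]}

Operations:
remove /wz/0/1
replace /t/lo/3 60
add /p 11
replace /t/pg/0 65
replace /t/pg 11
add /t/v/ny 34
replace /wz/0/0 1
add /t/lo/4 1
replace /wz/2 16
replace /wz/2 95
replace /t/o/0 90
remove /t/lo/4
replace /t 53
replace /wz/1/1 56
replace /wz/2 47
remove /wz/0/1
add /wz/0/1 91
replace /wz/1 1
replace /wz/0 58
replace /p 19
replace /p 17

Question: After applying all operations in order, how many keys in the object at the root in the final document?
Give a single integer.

After op 1 (remove /wz/0/1): {"t":{"lo":[16,81,10,45],"o":[55,84],"pg":[52,83,76,31],"v":{"azv":19,"b":4,"bqo":33,"t":68}},"wz":[[15,99],[33,29,50],[35,24,22,2]]}
After op 2 (replace /t/lo/3 60): {"t":{"lo":[16,81,10,60],"o":[55,84],"pg":[52,83,76,31],"v":{"azv":19,"b":4,"bqo":33,"t":68}},"wz":[[15,99],[33,29,50],[35,24,22,2]]}
After op 3 (add /p 11): {"p":11,"t":{"lo":[16,81,10,60],"o":[55,84],"pg":[52,83,76,31],"v":{"azv":19,"b":4,"bqo":33,"t":68}},"wz":[[15,99],[33,29,50],[35,24,22,2]]}
After op 4 (replace /t/pg/0 65): {"p":11,"t":{"lo":[16,81,10,60],"o":[55,84],"pg":[65,83,76,31],"v":{"azv":19,"b":4,"bqo":33,"t":68}},"wz":[[15,99],[33,29,50],[35,24,22,2]]}
After op 5 (replace /t/pg 11): {"p":11,"t":{"lo":[16,81,10,60],"o":[55,84],"pg":11,"v":{"azv":19,"b":4,"bqo":33,"t":68}},"wz":[[15,99],[33,29,50],[35,24,22,2]]}
After op 6 (add /t/v/ny 34): {"p":11,"t":{"lo":[16,81,10,60],"o":[55,84],"pg":11,"v":{"azv":19,"b":4,"bqo":33,"ny":34,"t":68}},"wz":[[15,99],[33,29,50],[35,24,22,2]]}
After op 7 (replace /wz/0/0 1): {"p":11,"t":{"lo":[16,81,10,60],"o":[55,84],"pg":11,"v":{"azv":19,"b":4,"bqo":33,"ny":34,"t":68}},"wz":[[1,99],[33,29,50],[35,24,22,2]]}
After op 8 (add /t/lo/4 1): {"p":11,"t":{"lo":[16,81,10,60,1],"o":[55,84],"pg":11,"v":{"azv":19,"b":4,"bqo":33,"ny":34,"t":68}},"wz":[[1,99],[33,29,50],[35,24,22,2]]}
After op 9 (replace /wz/2 16): {"p":11,"t":{"lo":[16,81,10,60,1],"o":[55,84],"pg":11,"v":{"azv":19,"b":4,"bqo":33,"ny":34,"t":68}},"wz":[[1,99],[33,29,50],16]}
After op 10 (replace /wz/2 95): {"p":11,"t":{"lo":[16,81,10,60,1],"o":[55,84],"pg":11,"v":{"azv":19,"b":4,"bqo":33,"ny":34,"t":68}},"wz":[[1,99],[33,29,50],95]}
After op 11 (replace /t/o/0 90): {"p":11,"t":{"lo":[16,81,10,60,1],"o":[90,84],"pg":11,"v":{"azv":19,"b":4,"bqo":33,"ny":34,"t":68}},"wz":[[1,99],[33,29,50],95]}
After op 12 (remove /t/lo/4): {"p":11,"t":{"lo":[16,81,10,60],"o":[90,84],"pg":11,"v":{"azv":19,"b":4,"bqo":33,"ny":34,"t":68}},"wz":[[1,99],[33,29,50],95]}
After op 13 (replace /t 53): {"p":11,"t":53,"wz":[[1,99],[33,29,50],95]}
After op 14 (replace /wz/1/1 56): {"p":11,"t":53,"wz":[[1,99],[33,56,50],95]}
After op 15 (replace /wz/2 47): {"p":11,"t":53,"wz":[[1,99],[33,56,50],47]}
After op 16 (remove /wz/0/1): {"p":11,"t":53,"wz":[[1],[33,56,50],47]}
After op 17 (add /wz/0/1 91): {"p":11,"t":53,"wz":[[1,91],[33,56,50],47]}
After op 18 (replace /wz/1 1): {"p":11,"t":53,"wz":[[1,91],1,47]}
After op 19 (replace /wz/0 58): {"p":11,"t":53,"wz":[58,1,47]}
After op 20 (replace /p 19): {"p":19,"t":53,"wz":[58,1,47]}
After op 21 (replace /p 17): {"p":17,"t":53,"wz":[58,1,47]}
Size at the root: 3

Answer: 3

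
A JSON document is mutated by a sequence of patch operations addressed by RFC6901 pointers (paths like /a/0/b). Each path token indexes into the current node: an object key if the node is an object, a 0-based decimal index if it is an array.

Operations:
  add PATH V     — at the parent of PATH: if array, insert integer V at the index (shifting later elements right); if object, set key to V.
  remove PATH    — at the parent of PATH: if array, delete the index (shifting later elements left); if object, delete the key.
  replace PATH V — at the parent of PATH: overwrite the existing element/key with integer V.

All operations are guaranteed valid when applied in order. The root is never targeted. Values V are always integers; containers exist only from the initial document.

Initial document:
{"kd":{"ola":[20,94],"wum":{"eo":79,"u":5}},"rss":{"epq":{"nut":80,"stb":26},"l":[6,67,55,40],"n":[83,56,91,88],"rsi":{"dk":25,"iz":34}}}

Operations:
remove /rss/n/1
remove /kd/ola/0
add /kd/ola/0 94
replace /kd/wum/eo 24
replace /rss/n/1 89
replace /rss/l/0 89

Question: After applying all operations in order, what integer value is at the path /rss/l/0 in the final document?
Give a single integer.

Answer: 89

Derivation:
After op 1 (remove /rss/n/1): {"kd":{"ola":[20,94],"wum":{"eo":79,"u":5}},"rss":{"epq":{"nut":80,"stb":26},"l":[6,67,55,40],"n":[83,91,88],"rsi":{"dk":25,"iz":34}}}
After op 2 (remove /kd/ola/0): {"kd":{"ola":[94],"wum":{"eo":79,"u":5}},"rss":{"epq":{"nut":80,"stb":26},"l":[6,67,55,40],"n":[83,91,88],"rsi":{"dk":25,"iz":34}}}
After op 3 (add /kd/ola/0 94): {"kd":{"ola":[94,94],"wum":{"eo":79,"u":5}},"rss":{"epq":{"nut":80,"stb":26},"l":[6,67,55,40],"n":[83,91,88],"rsi":{"dk":25,"iz":34}}}
After op 4 (replace /kd/wum/eo 24): {"kd":{"ola":[94,94],"wum":{"eo":24,"u":5}},"rss":{"epq":{"nut":80,"stb":26},"l":[6,67,55,40],"n":[83,91,88],"rsi":{"dk":25,"iz":34}}}
After op 5 (replace /rss/n/1 89): {"kd":{"ola":[94,94],"wum":{"eo":24,"u":5}},"rss":{"epq":{"nut":80,"stb":26},"l":[6,67,55,40],"n":[83,89,88],"rsi":{"dk":25,"iz":34}}}
After op 6 (replace /rss/l/0 89): {"kd":{"ola":[94,94],"wum":{"eo":24,"u":5}},"rss":{"epq":{"nut":80,"stb":26},"l":[89,67,55,40],"n":[83,89,88],"rsi":{"dk":25,"iz":34}}}
Value at /rss/l/0: 89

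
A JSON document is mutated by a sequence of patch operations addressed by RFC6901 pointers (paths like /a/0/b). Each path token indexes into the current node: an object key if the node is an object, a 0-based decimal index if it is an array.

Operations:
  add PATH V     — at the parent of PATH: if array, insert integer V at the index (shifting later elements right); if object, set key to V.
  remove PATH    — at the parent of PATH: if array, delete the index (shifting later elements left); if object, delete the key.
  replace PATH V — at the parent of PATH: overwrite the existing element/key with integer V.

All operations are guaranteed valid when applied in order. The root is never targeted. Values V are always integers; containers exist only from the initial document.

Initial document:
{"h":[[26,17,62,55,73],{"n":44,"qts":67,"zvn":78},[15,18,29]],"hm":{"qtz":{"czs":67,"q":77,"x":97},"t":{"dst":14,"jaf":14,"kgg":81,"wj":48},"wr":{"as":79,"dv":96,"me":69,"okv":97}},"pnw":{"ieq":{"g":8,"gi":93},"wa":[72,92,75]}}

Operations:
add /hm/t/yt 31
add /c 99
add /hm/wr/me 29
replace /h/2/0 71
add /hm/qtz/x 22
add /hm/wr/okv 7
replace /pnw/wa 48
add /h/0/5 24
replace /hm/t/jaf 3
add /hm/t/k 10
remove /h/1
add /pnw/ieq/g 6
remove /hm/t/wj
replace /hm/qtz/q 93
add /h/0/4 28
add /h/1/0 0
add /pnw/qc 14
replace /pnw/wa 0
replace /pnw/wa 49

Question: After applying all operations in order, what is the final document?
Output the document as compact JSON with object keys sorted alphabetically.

Answer: {"c":99,"h":[[26,17,62,55,28,73,24],[0,71,18,29]],"hm":{"qtz":{"czs":67,"q":93,"x":22},"t":{"dst":14,"jaf":3,"k":10,"kgg":81,"yt":31},"wr":{"as":79,"dv":96,"me":29,"okv":7}},"pnw":{"ieq":{"g":6,"gi":93},"qc":14,"wa":49}}

Derivation:
After op 1 (add /hm/t/yt 31): {"h":[[26,17,62,55,73],{"n":44,"qts":67,"zvn":78},[15,18,29]],"hm":{"qtz":{"czs":67,"q":77,"x":97},"t":{"dst":14,"jaf":14,"kgg":81,"wj":48,"yt":31},"wr":{"as":79,"dv":96,"me":69,"okv":97}},"pnw":{"ieq":{"g":8,"gi":93},"wa":[72,92,75]}}
After op 2 (add /c 99): {"c":99,"h":[[26,17,62,55,73],{"n":44,"qts":67,"zvn":78},[15,18,29]],"hm":{"qtz":{"czs":67,"q":77,"x":97},"t":{"dst":14,"jaf":14,"kgg":81,"wj":48,"yt":31},"wr":{"as":79,"dv":96,"me":69,"okv":97}},"pnw":{"ieq":{"g":8,"gi":93},"wa":[72,92,75]}}
After op 3 (add /hm/wr/me 29): {"c":99,"h":[[26,17,62,55,73],{"n":44,"qts":67,"zvn":78},[15,18,29]],"hm":{"qtz":{"czs":67,"q":77,"x":97},"t":{"dst":14,"jaf":14,"kgg":81,"wj":48,"yt":31},"wr":{"as":79,"dv":96,"me":29,"okv":97}},"pnw":{"ieq":{"g":8,"gi":93},"wa":[72,92,75]}}
After op 4 (replace /h/2/0 71): {"c":99,"h":[[26,17,62,55,73],{"n":44,"qts":67,"zvn":78},[71,18,29]],"hm":{"qtz":{"czs":67,"q":77,"x":97},"t":{"dst":14,"jaf":14,"kgg":81,"wj":48,"yt":31},"wr":{"as":79,"dv":96,"me":29,"okv":97}},"pnw":{"ieq":{"g":8,"gi":93},"wa":[72,92,75]}}
After op 5 (add /hm/qtz/x 22): {"c":99,"h":[[26,17,62,55,73],{"n":44,"qts":67,"zvn":78},[71,18,29]],"hm":{"qtz":{"czs":67,"q":77,"x":22},"t":{"dst":14,"jaf":14,"kgg":81,"wj":48,"yt":31},"wr":{"as":79,"dv":96,"me":29,"okv":97}},"pnw":{"ieq":{"g":8,"gi":93},"wa":[72,92,75]}}
After op 6 (add /hm/wr/okv 7): {"c":99,"h":[[26,17,62,55,73],{"n":44,"qts":67,"zvn":78},[71,18,29]],"hm":{"qtz":{"czs":67,"q":77,"x":22},"t":{"dst":14,"jaf":14,"kgg":81,"wj":48,"yt":31},"wr":{"as":79,"dv":96,"me":29,"okv":7}},"pnw":{"ieq":{"g":8,"gi":93},"wa":[72,92,75]}}
After op 7 (replace /pnw/wa 48): {"c":99,"h":[[26,17,62,55,73],{"n":44,"qts":67,"zvn":78},[71,18,29]],"hm":{"qtz":{"czs":67,"q":77,"x":22},"t":{"dst":14,"jaf":14,"kgg":81,"wj":48,"yt":31},"wr":{"as":79,"dv":96,"me":29,"okv":7}},"pnw":{"ieq":{"g":8,"gi":93},"wa":48}}
After op 8 (add /h/0/5 24): {"c":99,"h":[[26,17,62,55,73,24],{"n":44,"qts":67,"zvn":78},[71,18,29]],"hm":{"qtz":{"czs":67,"q":77,"x":22},"t":{"dst":14,"jaf":14,"kgg":81,"wj":48,"yt":31},"wr":{"as":79,"dv":96,"me":29,"okv":7}},"pnw":{"ieq":{"g":8,"gi":93},"wa":48}}
After op 9 (replace /hm/t/jaf 3): {"c":99,"h":[[26,17,62,55,73,24],{"n":44,"qts":67,"zvn":78},[71,18,29]],"hm":{"qtz":{"czs":67,"q":77,"x":22},"t":{"dst":14,"jaf":3,"kgg":81,"wj":48,"yt":31},"wr":{"as":79,"dv":96,"me":29,"okv":7}},"pnw":{"ieq":{"g":8,"gi":93},"wa":48}}
After op 10 (add /hm/t/k 10): {"c":99,"h":[[26,17,62,55,73,24],{"n":44,"qts":67,"zvn":78},[71,18,29]],"hm":{"qtz":{"czs":67,"q":77,"x":22},"t":{"dst":14,"jaf":3,"k":10,"kgg":81,"wj":48,"yt":31},"wr":{"as":79,"dv":96,"me":29,"okv":7}},"pnw":{"ieq":{"g":8,"gi":93},"wa":48}}
After op 11 (remove /h/1): {"c":99,"h":[[26,17,62,55,73,24],[71,18,29]],"hm":{"qtz":{"czs":67,"q":77,"x":22},"t":{"dst":14,"jaf":3,"k":10,"kgg":81,"wj":48,"yt":31},"wr":{"as":79,"dv":96,"me":29,"okv":7}},"pnw":{"ieq":{"g":8,"gi":93},"wa":48}}
After op 12 (add /pnw/ieq/g 6): {"c":99,"h":[[26,17,62,55,73,24],[71,18,29]],"hm":{"qtz":{"czs":67,"q":77,"x":22},"t":{"dst":14,"jaf":3,"k":10,"kgg":81,"wj":48,"yt":31},"wr":{"as":79,"dv":96,"me":29,"okv":7}},"pnw":{"ieq":{"g":6,"gi":93},"wa":48}}
After op 13 (remove /hm/t/wj): {"c":99,"h":[[26,17,62,55,73,24],[71,18,29]],"hm":{"qtz":{"czs":67,"q":77,"x":22},"t":{"dst":14,"jaf":3,"k":10,"kgg":81,"yt":31},"wr":{"as":79,"dv":96,"me":29,"okv":7}},"pnw":{"ieq":{"g":6,"gi":93},"wa":48}}
After op 14 (replace /hm/qtz/q 93): {"c":99,"h":[[26,17,62,55,73,24],[71,18,29]],"hm":{"qtz":{"czs":67,"q":93,"x":22},"t":{"dst":14,"jaf":3,"k":10,"kgg":81,"yt":31},"wr":{"as":79,"dv":96,"me":29,"okv":7}},"pnw":{"ieq":{"g":6,"gi":93},"wa":48}}
After op 15 (add /h/0/4 28): {"c":99,"h":[[26,17,62,55,28,73,24],[71,18,29]],"hm":{"qtz":{"czs":67,"q":93,"x":22},"t":{"dst":14,"jaf":3,"k":10,"kgg":81,"yt":31},"wr":{"as":79,"dv":96,"me":29,"okv":7}},"pnw":{"ieq":{"g":6,"gi":93},"wa":48}}
After op 16 (add /h/1/0 0): {"c":99,"h":[[26,17,62,55,28,73,24],[0,71,18,29]],"hm":{"qtz":{"czs":67,"q":93,"x":22},"t":{"dst":14,"jaf":3,"k":10,"kgg":81,"yt":31},"wr":{"as":79,"dv":96,"me":29,"okv":7}},"pnw":{"ieq":{"g":6,"gi":93},"wa":48}}
After op 17 (add /pnw/qc 14): {"c":99,"h":[[26,17,62,55,28,73,24],[0,71,18,29]],"hm":{"qtz":{"czs":67,"q":93,"x":22},"t":{"dst":14,"jaf":3,"k":10,"kgg":81,"yt":31},"wr":{"as":79,"dv":96,"me":29,"okv":7}},"pnw":{"ieq":{"g":6,"gi":93},"qc":14,"wa":48}}
After op 18 (replace /pnw/wa 0): {"c":99,"h":[[26,17,62,55,28,73,24],[0,71,18,29]],"hm":{"qtz":{"czs":67,"q":93,"x":22},"t":{"dst":14,"jaf":3,"k":10,"kgg":81,"yt":31},"wr":{"as":79,"dv":96,"me":29,"okv":7}},"pnw":{"ieq":{"g":6,"gi":93},"qc":14,"wa":0}}
After op 19 (replace /pnw/wa 49): {"c":99,"h":[[26,17,62,55,28,73,24],[0,71,18,29]],"hm":{"qtz":{"czs":67,"q":93,"x":22},"t":{"dst":14,"jaf":3,"k":10,"kgg":81,"yt":31},"wr":{"as":79,"dv":96,"me":29,"okv":7}},"pnw":{"ieq":{"g":6,"gi":93},"qc":14,"wa":49}}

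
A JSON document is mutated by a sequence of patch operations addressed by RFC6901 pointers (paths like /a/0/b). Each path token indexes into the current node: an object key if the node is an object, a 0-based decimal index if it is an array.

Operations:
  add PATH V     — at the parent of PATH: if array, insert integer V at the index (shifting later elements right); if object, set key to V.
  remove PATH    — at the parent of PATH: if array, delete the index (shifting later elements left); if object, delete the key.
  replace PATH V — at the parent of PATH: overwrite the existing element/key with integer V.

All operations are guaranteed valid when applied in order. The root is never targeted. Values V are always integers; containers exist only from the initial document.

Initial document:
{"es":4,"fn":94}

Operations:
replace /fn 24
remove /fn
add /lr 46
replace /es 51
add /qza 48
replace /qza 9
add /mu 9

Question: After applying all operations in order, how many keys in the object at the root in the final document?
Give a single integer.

Answer: 4

Derivation:
After op 1 (replace /fn 24): {"es":4,"fn":24}
After op 2 (remove /fn): {"es":4}
After op 3 (add /lr 46): {"es":4,"lr":46}
After op 4 (replace /es 51): {"es":51,"lr":46}
After op 5 (add /qza 48): {"es":51,"lr":46,"qza":48}
After op 6 (replace /qza 9): {"es":51,"lr":46,"qza":9}
After op 7 (add /mu 9): {"es":51,"lr":46,"mu":9,"qza":9}
Size at the root: 4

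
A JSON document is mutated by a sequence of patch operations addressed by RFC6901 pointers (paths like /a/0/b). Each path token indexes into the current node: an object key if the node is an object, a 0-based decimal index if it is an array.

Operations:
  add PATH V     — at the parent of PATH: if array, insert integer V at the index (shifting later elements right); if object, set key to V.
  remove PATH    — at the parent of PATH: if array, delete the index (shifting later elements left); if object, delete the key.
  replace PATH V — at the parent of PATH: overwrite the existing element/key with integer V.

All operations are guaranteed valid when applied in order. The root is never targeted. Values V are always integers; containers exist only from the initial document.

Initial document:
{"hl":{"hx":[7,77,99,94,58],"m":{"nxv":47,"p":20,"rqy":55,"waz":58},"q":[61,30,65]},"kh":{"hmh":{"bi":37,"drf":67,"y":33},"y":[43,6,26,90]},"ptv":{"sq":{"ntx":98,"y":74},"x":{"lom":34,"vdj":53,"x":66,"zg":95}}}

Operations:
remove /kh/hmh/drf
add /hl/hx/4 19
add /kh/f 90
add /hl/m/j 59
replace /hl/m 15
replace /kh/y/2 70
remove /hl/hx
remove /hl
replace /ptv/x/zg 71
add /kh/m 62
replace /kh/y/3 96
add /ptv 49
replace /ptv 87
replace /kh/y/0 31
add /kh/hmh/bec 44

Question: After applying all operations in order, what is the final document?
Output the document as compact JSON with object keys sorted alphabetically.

Answer: {"kh":{"f":90,"hmh":{"bec":44,"bi":37,"y":33},"m":62,"y":[31,6,70,96]},"ptv":87}

Derivation:
After op 1 (remove /kh/hmh/drf): {"hl":{"hx":[7,77,99,94,58],"m":{"nxv":47,"p":20,"rqy":55,"waz":58},"q":[61,30,65]},"kh":{"hmh":{"bi":37,"y":33},"y":[43,6,26,90]},"ptv":{"sq":{"ntx":98,"y":74},"x":{"lom":34,"vdj":53,"x":66,"zg":95}}}
After op 2 (add /hl/hx/4 19): {"hl":{"hx":[7,77,99,94,19,58],"m":{"nxv":47,"p":20,"rqy":55,"waz":58},"q":[61,30,65]},"kh":{"hmh":{"bi":37,"y":33},"y":[43,6,26,90]},"ptv":{"sq":{"ntx":98,"y":74},"x":{"lom":34,"vdj":53,"x":66,"zg":95}}}
After op 3 (add /kh/f 90): {"hl":{"hx":[7,77,99,94,19,58],"m":{"nxv":47,"p":20,"rqy":55,"waz":58},"q":[61,30,65]},"kh":{"f":90,"hmh":{"bi":37,"y":33},"y":[43,6,26,90]},"ptv":{"sq":{"ntx":98,"y":74},"x":{"lom":34,"vdj":53,"x":66,"zg":95}}}
After op 4 (add /hl/m/j 59): {"hl":{"hx":[7,77,99,94,19,58],"m":{"j":59,"nxv":47,"p":20,"rqy":55,"waz":58},"q":[61,30,65]},"kh":{"f":90,"hmh":{"bi":37,"y":33},"y":[43,6,26,90]},"ptv":{"sq":{"ntx":98,"y":74},"x":{"lom":34,"vdj":53,"x":66,"zg":95}}}
After op 5 (replace /hl/m 15): {"hl":{"hx":[7,77,99,94,19,58],"m":15,"q":[61,30,65]},"kh":{"f":90,"hmh":{"bi":37,"y":33},"y":[43,6,26,90]},"ptv":{"sq":{"ntx":98,"y":74},"x":{"lom":34,"vdj":53,"x":66,"zg":95}}}
After op 6 (replace /kh/y/2 70): {"hl":{"hx":[7,77,99,94,19,58],"m":15,"q":[61,30,65]},"kh":{"f":90,"hmh":{"bi":37,"y":33},"y":[43,6,70,90]},"ptv":{"sq":{"ntx":98,"y":74},"x":{"lom":34,"vdj":53,"x":66,"zg":95}}}
After op 7 (remove /hl/hx): {"hl":{"m":15,"q":[61,30,65]},"kh":{"f":90,"hmh":{"bi":37,"y":33},"y":[43,6,70,90]},"ptv":{"sq":{"ntx":98,"y":74},"x":{"lom":34,"vdj":53,"x":66,"zg":95}}}
After op 8 (remove /hl): {"kh":{"f":90,"hmh":{"bi":37,"y":33},"y":[43,6,70,90]},"ptv":{"sq":{"ntx":98,"y":74},"x":{"lom":34,"vdj":53,"x":66,"zg":95}}}
After op 9 (replace /ptv/x/zg 71): {"kh":{"f":90,"hmh":{"bi":37,"y":33},"y":[43,6,70,90]},"ptv":{"sq":{"ntx":98,"y":74},"x":{"lom":34,"vdj":53,"x":66,"zg":71}}}
After op 10 (add /kh/m 62): {"kh":{"f":90,"hmh":{"bi":37,"y":33},"m":62,"y":[43,6,70,90]},"ptv":{"sq":{"ntx":98,"y":74},"x":{"lom":34,"vdj":53,"x":66,"zg":71}}}
After op 11 (replace /kh/y/3 96): {"kh":{"f":90,"hmh":{"bi":37,"y":33},"m":62,"y":[43,6,70,96]},"ptv":{"sq":{"ntx":98,"y":74},"x":{"lom":34,"vdj":53,"x":66,"zg":71}}}
After op 12 (add /ptv 49): {"kh":{"f":90,"hmh":{"bi":37,"y":33},"m":62,"y":[43,6,70,96]},"ptv":49}
After op 13 (replace /ptv 87): {"kh":{"f":90,"hmh":{"bi":37,"y":33},"m":62,"y":[43,6,70,96]},"ptv":87}
After op 14 (replace /kh/y/0 31): {"kh":{"f":90,"hmh":{"bi":37,"y":33},"m":62,"y":[31,6,70,96]},"ptv":87}
After op 15 (add /kh/hmh/bec 44): {"kh":{"f":90,"hmh":{"bec":44,"bi":37,"y":33},"m":62,"y":[31,6,70,96]},"ptv":87}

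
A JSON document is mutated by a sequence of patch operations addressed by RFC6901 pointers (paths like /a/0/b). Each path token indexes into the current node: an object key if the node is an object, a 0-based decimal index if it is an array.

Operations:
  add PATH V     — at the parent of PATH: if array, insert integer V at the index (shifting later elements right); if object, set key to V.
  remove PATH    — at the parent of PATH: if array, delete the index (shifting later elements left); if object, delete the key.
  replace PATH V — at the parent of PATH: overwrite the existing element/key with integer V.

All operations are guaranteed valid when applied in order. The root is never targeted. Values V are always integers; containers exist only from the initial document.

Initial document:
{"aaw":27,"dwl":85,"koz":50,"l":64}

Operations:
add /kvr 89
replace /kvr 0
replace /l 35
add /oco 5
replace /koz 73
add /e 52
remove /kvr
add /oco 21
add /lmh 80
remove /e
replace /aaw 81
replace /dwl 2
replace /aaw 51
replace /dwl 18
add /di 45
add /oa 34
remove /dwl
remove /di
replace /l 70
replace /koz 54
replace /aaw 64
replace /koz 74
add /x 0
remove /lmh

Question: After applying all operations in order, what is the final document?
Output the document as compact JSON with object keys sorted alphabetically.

After op 1 (add /kvr 89): {"aaw":27,"dwl":85,"koz":50,"kvr":89,"l":64}
After op 2 (replace /kvr 0): {"aaw":27,"dwl":85,"koz":50,"kvr":0,"l":64}
After op 3 (replace /l 35): {"aaw":27,"dwl":85,"koz":50,"kvr":0,"l":35}
After op 4 (add /oco 5): {"aaw":27,"dwl":85,"koz":50,"kvr":0,"l":35,"oco":5}
After op 5 (replace /koz 73): {"aaw":27,"dwl":85,"koz":73,"kvr":0,"l":35,"oco":5}
After op 6 (add /e 52): {"aaw":27,"dwl":85,"e":52,"koz":73,"kvr":0,"l":35,"oco":5}
After op 7 (remove /kvr): {"aaw":27,"dwl":85,"e":52,"koz":73,"l":35,"oco":5}
After op 8 (add /oco 21): {"aaw":27,"dwl":85,"e":52,"koz":73,"l":35,"oco":21}
After op 9 (add /lmh 80): {"aaw":27,"dwl":85,"e":52,"koz":73,"l":35,"lmh":80,"oco":21}
After op 10 (remove /e): {"aaw":27,"dwl":85,"koz":73,"l":35,"lmh":80,"oco":21}
After op 11 (replace /aaw 81): {"aaw":81,"dwl":85,"koz":73,"l":35,"lmh":80,"oco":21}
After op 12 (replace /dwl 2): {"aaw":81,"dwl":2,"koz":73,"l":35,"lmh":80,"oco":21}
After op 13 (replace /aaw 51): {"aaw":51,"dwl":2,"koz":73,"l":35,"lmh":80,"oco":21}
After op 14 (replace /dwl 18): {"aaw":51,"dwl":18,"koz":73,"l":35,"lmh":80,"oco":21}
After op 15 (add /di 45): {"aaw":51,"di":45,"dwl":18,"koz":73,"l":35,"lmh":80,"oco":21}
After op 16 (add /oa 34): {"aaw":51,"di":45,"dwl":18,"koz":73,"l":35,"lmh":80,"oa":34,"oco":21}
After op 17 (remove /dwl): {"aaw":51,"di":45,"koz":73,"l":35,"lmh":80,"oa":34,"oco":21}
After op 18 (remove /di): {"aaw":51,"koz":73,"l":35,"lmh":80,"oa":34,"oco":21}
After op 19 (replace /l 70): {"aaw":51,"koz":73,"l":70,"lmh":80,"oa":34,"oco":21}
After op 20 (replace /koz 54): {"aaw":51,"koz":54,"l":70,"lmh":80,"oa":34,"oco":21}
After op 21 (replace /aaw 64): {"aaw":64,"koz":54,"l":70,"lmh":80,"oa":34,"oco":21}
After op 22 (replace /koz 74): {"aaw":64,"koz":74,"l":70,"lmh":80,"oa":34,"oco":21}
After op 23 (add /x 0): {"aaw":64,"koz":74,"l":70,"lmh":80,"oa":34,"oco":21,"x":0}
After op 24 (remove /lmh): {"aaw":64,"koz":74,"l":70,"oa":34,"oco":21,"x":0}

Answer: {"aaw":64,"koz":74,"l":70,"oa":34,"oco":21,"x":0}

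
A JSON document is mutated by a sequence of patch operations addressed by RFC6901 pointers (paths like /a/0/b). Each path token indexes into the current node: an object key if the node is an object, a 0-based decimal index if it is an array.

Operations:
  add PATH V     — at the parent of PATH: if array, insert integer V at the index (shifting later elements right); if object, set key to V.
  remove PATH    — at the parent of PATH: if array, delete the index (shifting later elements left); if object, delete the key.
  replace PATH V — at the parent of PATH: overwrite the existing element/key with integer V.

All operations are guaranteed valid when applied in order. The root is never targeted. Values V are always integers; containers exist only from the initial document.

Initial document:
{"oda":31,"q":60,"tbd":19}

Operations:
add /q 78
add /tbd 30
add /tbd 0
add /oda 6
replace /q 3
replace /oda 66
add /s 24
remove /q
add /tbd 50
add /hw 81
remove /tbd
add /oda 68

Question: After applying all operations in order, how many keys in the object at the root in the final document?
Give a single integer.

After op 1 (add /q 78): {"oda":31,"q":78,"tbd":19}
After op 2 (add /tbd 30): {"oda":31,"q":78,"tbd":30}
After op 3 (add /tbd 0): {"oda":31,"q":78,"tbd":0}
After op 4 (add /oda 6): {"oda":6,"q":78,"tbd":0}
After op 5 (replace /q 3): {"oda":6,"q":3,"tbd":0}
After op 6 (replace /oda 66): {"oda":66,"q":3,"tbd":0}
After op 7 (add /s 24): {"oda":66,"q":3,"s":24,"tbd":0}
After op 8 (remove /q): {"oda":66,"s":24,"tbd":0}
After op 9 (add /tbd 50): {"oda":66,"s":24,"tbd":50}
After op 10 (add /hw 81): {"hw":81,"oda":66,"s":24,"tbd":50}
After op 11 (remove /tbd): {"hw":81,"oda":66,"s":24}
After op 12 (add /oda 68): {"hw":81,"oda":68,"s":24}
Size at the root: 3

Answer: 3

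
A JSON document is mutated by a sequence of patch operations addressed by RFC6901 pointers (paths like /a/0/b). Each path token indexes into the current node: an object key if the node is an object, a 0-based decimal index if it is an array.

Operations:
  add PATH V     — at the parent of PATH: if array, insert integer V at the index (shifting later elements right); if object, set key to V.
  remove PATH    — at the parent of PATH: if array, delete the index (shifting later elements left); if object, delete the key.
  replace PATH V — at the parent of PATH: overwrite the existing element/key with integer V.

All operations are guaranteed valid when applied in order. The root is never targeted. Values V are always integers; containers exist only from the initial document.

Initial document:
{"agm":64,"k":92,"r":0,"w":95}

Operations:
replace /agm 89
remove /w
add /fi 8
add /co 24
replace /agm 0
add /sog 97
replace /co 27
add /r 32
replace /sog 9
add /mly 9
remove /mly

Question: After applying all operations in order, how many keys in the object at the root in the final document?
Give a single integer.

Answer: 6

Derivation:
After op 1 (replace /agm 89): {"agm":89,"k":92,"r":0,"w":95}
After op 2 (remove /w): {"agm":89,"k":92,"r":0}
After op 3 (add /fi 8): {"agm":89,"fi":8,"k":92,"r":0}
After op 4 (add /co 24): {"agm":89,"co":24,"fi":8,"k":92,"r":0}
After op 5 (replace /agm 0): {"agm":0,"co":24,"fi":8,"k":92,"r":0}
After op 6 (add /sog 97): {"agm":0,"co":24,"fi":8,"k":92,"r":0,"sog":97}
After op 7 (replace /co 27): {"agm":0,"co":27,"fi":8,"k":92,"r":0,"sog":97}
After op 8 (add /r 32): {"agm":0,"co":27,"fi":8,"k":92,"r":32,"sog":97}
After op 9 (replace /sog 9): {"agm":0,"co":27,"fi":8,"k":92,"r":32,"sog":9}
After op 10 (add /mly 9): {"agm":0,"co":27,"fi":8,"k":92,"mly":9,"r":32,"sog":9}
After op 11 (remove /mly): {"agm":0,"co":27,"fi":8,"k":92,"r":32,"sog":9}
Size at the root: 6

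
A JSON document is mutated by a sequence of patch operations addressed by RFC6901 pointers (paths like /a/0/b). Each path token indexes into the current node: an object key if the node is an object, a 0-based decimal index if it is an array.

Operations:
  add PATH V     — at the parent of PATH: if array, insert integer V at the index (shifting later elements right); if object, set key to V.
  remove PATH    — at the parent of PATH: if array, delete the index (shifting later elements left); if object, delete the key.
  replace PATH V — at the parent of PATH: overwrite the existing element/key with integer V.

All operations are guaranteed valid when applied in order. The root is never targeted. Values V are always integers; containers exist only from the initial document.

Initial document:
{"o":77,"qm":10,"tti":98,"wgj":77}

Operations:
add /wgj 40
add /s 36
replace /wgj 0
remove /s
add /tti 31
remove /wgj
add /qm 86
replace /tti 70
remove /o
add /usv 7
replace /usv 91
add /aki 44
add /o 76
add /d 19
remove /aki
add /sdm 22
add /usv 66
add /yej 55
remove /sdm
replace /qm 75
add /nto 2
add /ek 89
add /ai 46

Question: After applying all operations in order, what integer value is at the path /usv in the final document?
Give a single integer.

Answer: 66

Derivation:
After op 1 (add /wgj 40): {"o":77,"qm":10,"tti":98,"wgj":40}
After op 2 (add /s 36): {"o":77,"qm":10,"s":36,"tti":98,"wgj":40}
After op 3 (replace /wgj 0): {"o":77,"qm":10,"s":36,"tti":98,"wgj":0}
After op 4 (remove /s): {"o":77,"qm":10,"tti":98,"wgj":0}
After op 5 (add /tti 31): {"o":77,"qm":10,"tti":31,"wgj":0}
After op 6 (remove /wgj): {"o":77,"qm":10,"tti":31}
After op 7 (add /qm 86): {"o":77,"qm":86,"tti":31}
After op 8 (replace /tti 70): {"o":77,"qm":86,"tti":70}
After op 9 (remove /o): {"qm":86,"tti":70}
After op 10 (add /usv 7): {"qm":86,"tti":70,"usv":7}
After op 11 (replace /usv 91): {"qm":86,"tti":70,"usv":91}
After op 12 (add /aki 44): {"aki":44,"qm":86,"tti":70,"usv":91}
After op 13 (add /o 76): {"aki":44,"o":76,"qm":86,"tti":70,"usv":91}
After op 14 (add /d 19): {"aki":44,"d":19,"o":76,"qm":86,"tti":70,"usv":91}
After op 15 (remove /aki): {"d":19,"o":76,"qm":86,"tti":70,"usv":91}
After op 16 (add /sdm 22): {"d":19,"o":76,"qm":86,"sdm":22,"tti":70,"usv":91}
After op 17 (add /usv 66): {"d":19,"o":76,"qm":86,"sdm":22,"tti":70,"usv":66}
After op 18 (add /yej 55): {"d":19,"o":76,"qm":86,"sdm":22,"tti":70,"usv":66,"yej":55}
After op 19 (remove /sdm): {"d":19,"o":76,"qm":86,"tti":70,"usv":66,"yej":55}
After op 20 (replace /qm 75): {"d":19,"o":76,"qm":75,"tti":70,"usv":66,"yej":55}
After op 21 (add /nto 2): {"d":19,"nto":2,"o":76,"qm":75,"tti":70,"usv":66,"yej":55}
After op 22 (add /ek 89): {"d":19,"ek":89,"nto":2,"o":76,"qm":75,"tti":70,"usv":66,"yej":55}
After op 23 (add /ai 46): {"ai":46,"d":19,"ek":89,"nto":2,"o":76,"qm":75,"tti":70,"usv":66,"yej":55}
Value at /usv: 66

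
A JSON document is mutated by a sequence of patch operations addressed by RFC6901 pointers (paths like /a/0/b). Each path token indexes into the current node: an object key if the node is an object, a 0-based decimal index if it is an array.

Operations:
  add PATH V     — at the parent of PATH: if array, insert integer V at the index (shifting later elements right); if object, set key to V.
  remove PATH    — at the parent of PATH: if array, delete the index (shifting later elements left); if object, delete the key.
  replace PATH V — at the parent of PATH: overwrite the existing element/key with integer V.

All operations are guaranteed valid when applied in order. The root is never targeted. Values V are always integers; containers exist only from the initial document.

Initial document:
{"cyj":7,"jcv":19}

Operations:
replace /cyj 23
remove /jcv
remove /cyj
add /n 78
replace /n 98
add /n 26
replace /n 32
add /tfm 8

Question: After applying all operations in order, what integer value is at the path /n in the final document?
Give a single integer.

After op 1 (replace /cyj 23): {"cyj":23,"jcv":19}
After op 2 (remove /jcv): {"cyj":23}
After op 3 (remove /cyj): {}
After op 4 (add /n 78): {"n":78}
After op 5 (replace /n 98): {"n":98}
After op 6 (add /n 26): {"n":26}
After op 7 (replace /n 32): {"n":32}
After op 8 (add /tfm 8): {"n":32,"tfm":8}
Value at /n: 32

Answer: 32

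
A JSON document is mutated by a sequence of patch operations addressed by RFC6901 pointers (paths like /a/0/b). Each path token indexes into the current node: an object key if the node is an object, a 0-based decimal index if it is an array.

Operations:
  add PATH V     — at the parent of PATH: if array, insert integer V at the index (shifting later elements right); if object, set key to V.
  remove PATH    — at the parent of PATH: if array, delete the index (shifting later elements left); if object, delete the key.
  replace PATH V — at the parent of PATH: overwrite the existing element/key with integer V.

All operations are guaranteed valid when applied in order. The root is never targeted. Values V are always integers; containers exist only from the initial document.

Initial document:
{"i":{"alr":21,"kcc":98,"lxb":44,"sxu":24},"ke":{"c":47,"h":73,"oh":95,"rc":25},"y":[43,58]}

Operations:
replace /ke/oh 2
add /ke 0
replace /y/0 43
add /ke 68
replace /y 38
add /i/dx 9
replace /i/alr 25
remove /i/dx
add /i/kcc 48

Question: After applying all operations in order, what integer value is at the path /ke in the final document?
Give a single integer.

After op 1 (replace /ke/oh 2): {"i":{"alr":21,"kcc":98,"lxb":44,"sxu":24},"ke":{"c":47,"h":73,"oh":2,"rc":25},"y":[43,58]}
After op 2 (add /ke 0): {"i":{"alr":21,"kcc":98,"lxb":44,"sxu":24},"ke":0,"y":[43,58]}
After op 3 (replace /y/0 43): {"i":{"alr":21,"kcc":98,"lxb":44,"sxu":24},"ke":0,"y":[43,58]}
After op 4 (add /ke 68): {"i":{"alr":21,"kcc":98,"lxb":44,"sxu":24},"ke":68,"y":[43,58]}
After op 5 (replace /y 38): {"i":{"alr":21,"kcc":98,"lxb":44,"sxu":24},"ke":68,"y":38}
After op 6 (add /i/dx 9): {"i":{"alr":21,"dx":9,"kcc":98,"lxb":44,"sxu":24},"ke":68,"y":38}
After op 7 (replace /i/alr 25): {"i":{"alr":25,"dx":9,"kcc":98,"lxb":44,"sxu":24},"ke":68,"y":38}
After op 8 (remove /i/dx): {"i":{"alr":25,"kcc":98,"lxb":44,"sxu":24},"ke":68,"y":38}
After op 9 (add /i/kcc 48): {"i":{"alr":25,"kcc":48,"lxb":44,"sxu":24},"ke":68,"y":38}
Value at /ke: 68

Answer: 68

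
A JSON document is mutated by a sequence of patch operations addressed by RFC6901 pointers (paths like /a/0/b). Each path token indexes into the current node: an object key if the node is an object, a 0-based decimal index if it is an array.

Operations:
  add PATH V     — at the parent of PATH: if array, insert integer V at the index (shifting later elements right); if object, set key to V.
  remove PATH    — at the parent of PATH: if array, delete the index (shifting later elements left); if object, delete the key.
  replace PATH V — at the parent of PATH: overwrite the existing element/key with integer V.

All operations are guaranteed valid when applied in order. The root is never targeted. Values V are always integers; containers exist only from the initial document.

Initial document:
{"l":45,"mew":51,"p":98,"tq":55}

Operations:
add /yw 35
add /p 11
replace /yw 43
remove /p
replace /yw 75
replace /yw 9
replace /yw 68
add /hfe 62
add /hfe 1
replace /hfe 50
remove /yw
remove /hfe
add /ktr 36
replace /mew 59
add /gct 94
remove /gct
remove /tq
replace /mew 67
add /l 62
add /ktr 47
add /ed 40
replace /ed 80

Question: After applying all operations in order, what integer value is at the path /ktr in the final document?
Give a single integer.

Answer: 47

Derivation:
After op 1 (add /yw 35): {"l":45,"mew":51,"p":98,"tq":55,"yw":35}
After op 2 (add /p 11): {"l":45,"mew":51,"p":11,"tq":55,"yw":35}
After op 3 (replace /yw 43): {"l":45,"mew":51,"p":11,"tq":55,"yw":43}
After op 4 (remove /p): {"l":45,"mew":51,"tq":55,"yw":43}
After op 5 (replace /yw 75): {"l":45,"mew":51,"tq":55,"yw":75}
After op 6 (replace /yw 9): {"l":45,"mew":51,"tq":55,"yw":9}
After op 7 (replace /yw 68): {"l":45,"mew":51,"tq":55,"yw":68}
After op 8 (add /hfe 62): {"hfe":62,"l":45,"mew":51,"tq":55,"yw":68}
After op 9 (add /hfe 1): {"hfe":1,"l":45,"mew":51,"tq":55,"yw":68}
After op 10 (replace /hfe 50): {"hfe":50,"l":45,"mew":51,"tq":55,"yw":68}
After op 11 (remove /yw): {"hfe":50,"l":45,"mew":51,"tq":55}
After op 12 (remove /hfe): {"l":45,"mew":51,"tq":55}
After op 13 (add /ktr 36): {"ktr":36,"l":45,"mew":51,"tq":55}
After op 14 (replace /mew 59): {"ktr":36,"l":45,"mew":59,"tq":55}
After op 15 (add /gct 94): {"gct":94,"ktr":36,"l":45,"mew":59,"tq":55}
After op 16 (remove /gct): {"ktr":36,"l":45,"mew":59,"tq":55}
After op 17 (remove /tq): {"ktr":36,"l":45,"mew":59}
After op 18 (replace /mew 67): {"ktr":36,"l":45,"mew":67}
After op 19 (add /l 62): {"ktr":36,"l":62,"mew":67}
After op 20 (add /ktr 47): {"ktr":47,"l":62,"mew":67}
After op 21 (add /ed 40): {"ed":40,"ktr":47,"l":62,"mew":67}
After op 22 (replace /ed 80): {"ed":80,"ktr":47,"l":62,"mew":67}
Value at /ktr: 47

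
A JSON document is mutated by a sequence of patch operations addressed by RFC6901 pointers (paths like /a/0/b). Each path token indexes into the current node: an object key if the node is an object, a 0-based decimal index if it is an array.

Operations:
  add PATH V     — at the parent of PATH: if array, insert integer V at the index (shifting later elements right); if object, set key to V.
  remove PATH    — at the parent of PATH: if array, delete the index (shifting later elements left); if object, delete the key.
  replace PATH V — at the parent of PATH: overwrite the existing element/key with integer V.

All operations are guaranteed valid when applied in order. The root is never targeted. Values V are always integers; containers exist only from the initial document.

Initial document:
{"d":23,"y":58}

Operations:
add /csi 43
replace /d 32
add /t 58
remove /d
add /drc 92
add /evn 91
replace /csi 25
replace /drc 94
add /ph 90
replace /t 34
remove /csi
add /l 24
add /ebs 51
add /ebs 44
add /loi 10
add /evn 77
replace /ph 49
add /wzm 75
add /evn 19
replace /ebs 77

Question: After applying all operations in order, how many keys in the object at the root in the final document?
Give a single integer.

Answer: 9

Derivation:
After op 1 (add /csi 43): {"csi":43,"d":23,"y":58}
After op 2 (replace /d 32): {"csi":43,"d":32,"y":58}
After op 3 (add /t 58): {"csi":43,"d":32,"t":58,"y":58}
After op 4 (remove /d): {"csi":43,"t":58,"y":58}
After op 5 (add /drc 92): {"csi":43,"drc":92,"t":58,"y":58}
After op 6 (add /evn 91): {"csi":43,"drc":92,"evn":91,"t":58,"y":58}
After op 7 (replace /csi 25): {"csi":25,"drc":92,"evn":91,"t":58,"y":58}
After op 8 (replace /drc 94): {"csi":25,"drc":94,"evn":91,"t":58,"y":58}
After op 9 (add /ph 90): {"csi":25,"drc":94,"evn":91,"ph":90,"t":58,"y":58}
After op 10 (replace /t 34): {"csi":25,"drc":94,"evn":91,"ph":90,"t":34,"y":58}
After op 11 (remove /csi): {"drc":94,"evn":91,"ph":90,"t":34,"y":58}
After op 12 (add /l 24): {"drc":94,"evn":91,"l":24,"ph":90,"t":34,"y":58}
After op 13 (add /ebs 51): {"drc":94,"ebs":51,"evn":91,"l":24,"ph":90,"t":34,"y":58}
After op 14 (add /ebs 44): {"drc":94,"ebs":44,"evn":91,"l":24,"ph":90,"t":34,"y":58}
After op 15 (add /loi 10): {"drc":94,"ebs":44,"evn":91,"l":24,"loi":10,"ph":90,"t":34,"y":58}
After op 16 (add /evn 77): {"drc":94,"ebs":44,"evn":77,"l":24,"loi":10,"ph":90,"t":34,"y":58}
After op 17 (replace /ph 49): {"drc":94,"ebs":44,"evn":77,"l":24,"loi":10,"ph":49,"t":34,"y":58}
After op 18 (add /wzm 75): {"drc":94,"ebs":44,"evn":77,"l":24,"loi":10,"ph":49,"t":34,"wzm":75,"y":58}
After op 19 (add /evn 19): {"drc":94,"ebs":44,"evn":19,"l":24,"loi":10,"ph":49,"t":34,"wzm":75,"y":58}
After op 20 (replace /ebs 77): {"drc":94,"ebs":77,"evn":19,"l":24,"loi":10,"ph":49,"t":34,"wzm":75,"y":58}
Size at the root: 9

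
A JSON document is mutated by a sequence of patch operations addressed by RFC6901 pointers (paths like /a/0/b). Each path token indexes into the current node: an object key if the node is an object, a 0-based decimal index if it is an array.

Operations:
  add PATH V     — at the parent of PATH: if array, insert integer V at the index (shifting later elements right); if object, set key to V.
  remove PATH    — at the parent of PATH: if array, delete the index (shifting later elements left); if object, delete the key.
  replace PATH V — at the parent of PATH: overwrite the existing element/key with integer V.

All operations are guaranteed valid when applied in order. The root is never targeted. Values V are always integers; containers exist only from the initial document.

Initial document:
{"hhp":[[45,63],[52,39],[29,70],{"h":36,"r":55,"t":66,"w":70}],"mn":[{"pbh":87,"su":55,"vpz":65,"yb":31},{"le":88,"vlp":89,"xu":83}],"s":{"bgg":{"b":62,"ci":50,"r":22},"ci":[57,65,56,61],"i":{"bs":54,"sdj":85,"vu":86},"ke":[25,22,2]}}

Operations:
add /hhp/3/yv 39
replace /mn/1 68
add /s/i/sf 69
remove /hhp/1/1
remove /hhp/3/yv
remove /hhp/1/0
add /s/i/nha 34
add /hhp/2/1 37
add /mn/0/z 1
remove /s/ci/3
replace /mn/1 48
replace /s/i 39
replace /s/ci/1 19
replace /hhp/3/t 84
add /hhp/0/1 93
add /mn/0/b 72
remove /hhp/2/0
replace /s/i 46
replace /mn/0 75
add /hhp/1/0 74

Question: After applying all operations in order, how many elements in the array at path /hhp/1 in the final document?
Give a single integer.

After op 1 (add /hhp/3/yv 39): {"hhp":[[45,63],[52,39],[29,70],{"h":36,"r":55,"t":66,"w":70,"yv":39}],"mn":[{"pbh":87,"su":55,"vpz":65,"yb":31},{"le":88,"vlp":89,"xu":83}],"s":{"bgg":{"b":62,"ci":50,"r":22},"ci":[57,65,56,61],"i":{"bs":54,"sdj":85,"vu":86},"ke":[25,22,2]}}
After op 2 (replace /mn/1 68): {"hhp":[[45,63],[52,39],[29,70],{"h":36,"r":55,"t":66,"w":70,"yv":39}],"mn":[{"pbh":87,"su":55,"vpz":65,"yb":31},68],"s":{"bgg":{"b":62,"ci":50,"r":22},"ci":[57,65,56,61],"i":{"bs":54,"sdj":85,"vu":86},"ke":[25,22,2]}}
After op 3 (add /s/i/sf 69): {"hhp":[[45,63],[52,39],[29,70],{"h":36,"r":55,"t":66,"w":70,"yv":39}],"mn":[{"pbh":87,"su":55,"vpz":65,"yb":31},68],"s":{"bgg":{"b":62,"ci":50,"r":22},"ci":[57,65,56,61],"i":{"bs":54,"sdj":85,"sf":69,"vu":86},"ke":[25,22,2]}}
After op 4 (remove /hhp/1/1): {"hhp":[[45,63],[52],[29,70],{"h":36,"r":55,"t":66,"w":70,"yv":39}],"mn":[{"pbh":87,"su":55,"vpz":65,"yb":31},68],"s":{"bgg":{"b":62,"ci":50,"r":22},"ci":[57,65,56,61],"i":{"bs":54,"sdj":85,"sf":69,"vu":86},"ke":[25,22,2]}}
After op 5 (remove /hhp/3/yv): {"hhp":[[45,63],[52],[29,70],{"h":36,"r":55,"t":66,"w":70}],"mn":[{"pbh":87,"su":55,"vpz":65,"yb":31},68],"s":{"bgg":{"b":62,"ci":50,"r":22},"ci":[57,65,56,61],"i":{"bs":54,"sdj":85,"sf":69,"vu":86},"ke":[25,22,2]}}
After op 6 (remove /hhp/1/0): {"hhp":[[45,63],[],[29,70],{"h":36,"r":55,"t":66,"w":70}],"mn":[{"pbh":87,"su":55,"vpz":65,"yb":31},68],"s":{"bgg":{"b":62,"ci":50,"r":22},"ci":[57,65,56,61],"i":{"bs":54,"sdj":85,"sf":69,"vu":86},"ke":[25,22,2]}}
After op 7 (add /s/i/nha 34): {"hhp":[[45,63],[],[29,70],{"h":36,"r":55,"t":66,"w":70}],"mn":[{"pbh":87,"su":55,"vpz":65,"yb":31},68],"s":{"bgg":{"b":62,"ci":50,"r":22},"ci":[57,65,56,61],"i":{"bs":54,"nha":34,"sdj":85,"sf":69,"vu":86},"ke":[25,22,2]}}
After op 8 (add /hhp/2/1 37): {"hhp":[[45,63],[],[29,37,70],{"h":36,"r":55,"t":66,"w":70}],"mn":[{"pbh":87,"su":55,"vpz":65,"yb":31},68],"s":{"bgg":{"b":62,"ci":50,"r":22},"ci":[57,65,56,61],"i":{"bs":54,"nha":34,"sdj":85,"sf":69,"vu":86},"ke":[25,22,2]}}
After op 9 (add /mn/0/z 1): {"hhp":[[45,63],[],[29,37,70],{"h":36,"r":55,"t":66,"w":70}],"mn":[{"pbh":87,"su":55,"vpz":65,"yb":31,"z":1},68],"s":{"bgg":{"b":62,"ci":50,"r":22},"ci":[57,65,56,61],"i":{"bs":54,"nha":34,"sdj":85,"sf":69,"vu":86},"ke":[25,22,2]}}
After op 10 (remove /s/ci/3): {"hhp":[[45,63],[],[29,37,70],{"h":36,"r":55,"t":66,"w":70}],"mn":[{"pbh":87,"su":55,"vpz":65,"yb":31,"z":1},68],"s":{"bgg":{"b":62,"ci":50,"r":22},"ci":[57,65,56],"i":{"bs":54,"nha":34,"sdj":85,"sf":69,"vu":86},"ke":[25,22,2]}}
After op 11 (replace /mn/1 48): {"hhp":[[45,63],[],[29,37,70],{"h":36,"r":55,"t":66,"w":70}],"mn":[{"pbh":87,"su":55,"vpz":65,"yb":31,"z":1},48],"s":{"bgg":{"b":62,"ci":50,"r":22},"ci":[57,65,56],"i":{"bs":54,"nha":34,"sdj":85,"sf":69,"vu":86},"ke":[25,22,2]}}
After op 12 (replace /s/i 39): {"hhp":[[45,63],[],[29,37,70],{"h":36,"r":55,"t":66,"w":70}],"mn":[{"pbh":87,"su":55,"vpz":65,"yb":31,"z":1},48],"s":{"bgg":{"b":62,"ci":50,"r":22},"ci":[57,65,56],"i":39,"ke":[25,22,2]}}
After op 13 (replace /s/ci/1 19): {"hhp":[[45,63],[],[29,37,70],{"h":36,"r":55,"t":66,"w":70}],"mn":[{"pbh":87,"su":55,"vpz":65,"yb":31,"z":1},48],"s":{"bgg":{"b":62,"ci":50,"r":22},"ci":[57,19,56],"i":39,"ke":[25,22,2]}}
After op 14 (replace /hhp/3/t 84): {"hhp":[[45,63],[],[29,37,70],{"h":36,"r":55,"t":84,"w":70}],"mn":[{"pbh":87,"su":55,"vpz":65,"yb":31,"z":1},48],"s":{"bgg":{"b":62,"ci":50,"r":22},"ci":[57,19,56],"i":39,"ke":[25,22,2]}}
After op 15 (add /hhp/0/1 93): {"hhp":[[45,93,63],[],[29,37,70],{"h":36,"r":55,"t":84,"w":70}],"mn":[{"pbh":87,"su":55,"vpz":65,"yb":31,"z":1},48],"s":{"bgg":{"b":62,"ci":50,"r":22},"ci":[57,19,56],"i":39,"ke":[25,22,2]}}
After op 16 (add /mn/0/b 72): {"hhp":[[45,93,63],[],[29,37,70],{"h":36,"r":55,"t":84,"w":70}],"mn":[{"b":72,"pbh":87,"su":55,"vpz":65,"yb":31,"z":1},48],"s":{"bgg":{"b":62,"ci":50,"r":22},"ci":[57,19,56],"i":39,"ke":[25,22,2]}}
After op 17 (remove /hhp/2/0): {"hhp":[[45,93,63],[],[37,70],{"h":36,"r":55,"t":84,"w":70}],"mn":[{"b":72,"pbh":87,"su":55,"vpz":65,"yb":31,"z":1},48],"s":{"bgg":{"b":62,"ci":50,"r":22},"ci":[57,19,56],"i":39,"ke":[25,22,2]}}
After op 18 (replace /s/i 46): {"hhp":[[45,93,63],[],[37,70],{"h":36,"r":55,"t":84,"w":70}],"mn":[{"b":72,"pbh":87,"su":55,"vpz":65,"yb":31,"z":1},48],"s":{"bgg":{"b":62,"ci":50,"r":22},"ci":[57,19,56],"i":46,"ke":[25,22,2]}}
After op 19 (replace /mn/0 75): {"hhp":[[45,93,63],[],[37,70],{"h":36,"r":55,"t":84,"w":70}],"mn":[75,48],"s":{"bgg":{"b":62,"ci":50,"r":22},"ci":[57,19,56],"i":46,"ke":[25,22,2]}}
After op 20 (add /hhp/1/0 74): {"hhp":[[45,93,63],[74],[37,70],{"h":36,"r":55,"t":84,"w":70}],"mn":[75,48],"s":{"bgg":{"b":62,"ci":50,"r":22},"ci":[57,19,56],"i":46,"ke":[25,22,2]}}
Size at path /hhp/1: 1

Answer: 1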